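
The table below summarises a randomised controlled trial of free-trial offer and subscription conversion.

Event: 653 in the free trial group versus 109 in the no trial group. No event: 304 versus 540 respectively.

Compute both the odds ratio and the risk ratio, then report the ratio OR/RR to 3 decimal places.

From the description: a = 653, b = 304, c = 109, d = 540.
OR = (653·540)/(304·109) = 352620/33136 = 10.64160
Risk in exposed = 653/957 = 0.68234; risk in unexposed = 109/649 = 0.16795; RR = 4.06274
OR/RR = 10.64160 / 4.06274 = 2.61931
The outcome is not rare, so the OR lies further from 1 than the RR.

2.619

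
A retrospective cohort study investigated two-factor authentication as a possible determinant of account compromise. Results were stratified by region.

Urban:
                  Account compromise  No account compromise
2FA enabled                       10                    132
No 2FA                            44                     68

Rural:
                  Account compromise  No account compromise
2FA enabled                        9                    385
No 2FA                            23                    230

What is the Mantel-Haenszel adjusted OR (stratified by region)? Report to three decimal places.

OR_MH = Σ(aᵢdᵢ/nᵢ) / Σ(bᵢcᵢ/nᵢ), where nᵢ is the stratum total.
Stratum 1 (Urban): n = 254; a·d/n = 10·68/254 = 2.6772; b·c/n = 132·44/254 = 22.8661
Stratum 2 (Rural): n = 647; a·d/n = 9·230/647 = 3.1994; b·c/n = 385·23/647 = 13.6862
OR_MH = (2.6772 + 3.1994) / (22.8661 + 13.6862) = 5.8765 / 36.5524 = 0.16077

0.161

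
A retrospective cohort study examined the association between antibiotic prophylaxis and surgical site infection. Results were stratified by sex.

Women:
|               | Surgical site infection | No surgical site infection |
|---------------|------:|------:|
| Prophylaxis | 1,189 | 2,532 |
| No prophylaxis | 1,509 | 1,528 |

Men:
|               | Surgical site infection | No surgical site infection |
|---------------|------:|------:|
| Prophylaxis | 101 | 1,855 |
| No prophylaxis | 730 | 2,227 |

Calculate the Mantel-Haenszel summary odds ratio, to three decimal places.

OR_MH = Σ(aᵢdᵢ/nᵢ) / Σ(bᵢcᵢ/nᵢ), where nᵢ is the stratum total.
Stratum 1 (Women): n = 6758; a·d/n = 1189·1528/6758 = 268.8358; b·c/n = 2532·1509/6758 = 565.3726
Stratum 2 (Men): n = 4913; a·d/n = 101·2227/4913 = 45.7820; b·c/n = 1855·730/4913 = 275.6259
OR_MH = (268.8358 + 45.7820) / (565.3726 + 275.6259) = 314.6178 / 840.9985 = 0.37410

0.374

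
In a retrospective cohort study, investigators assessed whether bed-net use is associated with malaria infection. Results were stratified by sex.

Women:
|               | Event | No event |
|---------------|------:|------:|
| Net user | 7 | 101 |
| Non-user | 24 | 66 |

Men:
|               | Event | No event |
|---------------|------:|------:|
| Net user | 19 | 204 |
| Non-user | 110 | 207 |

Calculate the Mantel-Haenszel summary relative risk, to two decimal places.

0.24

RR_MH = Σ(aᵢ·n₀ᵢ/nᵢ) / Σ(cᵢ·n₁ᵢ/nᵢ), with n₁ᵢ = aᵢ+bᵢ (exposed), n₀ᵢ = cᵢ+dᵢ (unexposed), nᵢ = n₁ᵢ+n₀ᵢ.
Stratum 1 (Women): n₁ = 108, n₀ = 90, n = 198; a·n₀/n = 7·90/198 = 3.1818; c·n₁/n = 24·108/198 = 13.0909
Stratum 2 (Men): n₁ = 223, n₀ = 317, n = 540; a·n₀/n = 19·317/540 = 11.1537; c·n₁/n = 110·223/540 = 45.4259
RR_MH = (3.1818 + 11.1537) / (13.0909 + 45.4259) = 14.3355 / 58.5168 = 0.24498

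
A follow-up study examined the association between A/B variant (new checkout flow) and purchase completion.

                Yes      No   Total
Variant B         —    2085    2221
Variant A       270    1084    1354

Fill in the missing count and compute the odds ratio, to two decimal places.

0.26

The missing cell is in the exposed row: 2221 − 2085 = 136.
So a = 136, b = 2085, c = 270, d = 1084.
OR = (a·d)/(b·c) = (136 × 1084) / (2085 × 270) = 147424 / 562950 = 0.26188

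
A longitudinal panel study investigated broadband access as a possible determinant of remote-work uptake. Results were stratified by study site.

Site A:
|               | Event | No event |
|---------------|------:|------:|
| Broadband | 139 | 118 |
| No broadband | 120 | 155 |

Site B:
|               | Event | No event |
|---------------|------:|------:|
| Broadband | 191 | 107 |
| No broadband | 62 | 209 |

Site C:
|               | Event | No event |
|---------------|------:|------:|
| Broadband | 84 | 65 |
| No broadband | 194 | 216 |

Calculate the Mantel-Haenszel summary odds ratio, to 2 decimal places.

2.35

OR_MH = Σ(aᵢdᵢ/nᵢ) / Σ(bᵢcᵢ/nᵢ), where nᵢ is the stratum total.
Stratum 1 (Site A): n = 532; a·d/n = 139·155/532 = 40.4981; b·c/n = 118·120/532 = 26.6165
Stratum 2 (Site B): n = 569; a·d/n = 191·209/569 = 70.1564; b·c/n = 107·62/569 = 11.6591
Stratum 3 (Site C): n = 559; a·d/n = 84·216/559 = 32.4580; b·c/n = 65·194/559 = 22.5581
OR_MH = (40.4981 + 70.1564 + 32.4580) / (26.6165 + 11.6591 + 22.5581) = 143.1125 / 60.8337 = 2.35252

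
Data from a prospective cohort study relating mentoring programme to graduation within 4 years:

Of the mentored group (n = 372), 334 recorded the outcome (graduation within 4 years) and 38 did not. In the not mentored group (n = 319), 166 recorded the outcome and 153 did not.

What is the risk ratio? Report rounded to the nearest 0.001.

1.725

From the description: a = 334, b = 38, c = 166, d = 153.
Risk in exposed = 334/372 = 0.89785; risk in unexposed = 166/319 = 0.52038.
RR = 0.89785 / 0.52038 = 1.72539
The risk among the exposed is 1.73 times that among the unexposed.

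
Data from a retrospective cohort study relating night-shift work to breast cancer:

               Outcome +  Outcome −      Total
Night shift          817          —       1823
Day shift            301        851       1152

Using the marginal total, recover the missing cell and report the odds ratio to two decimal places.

The missing cell is in the exposed row: 1823 − 817 = 1006.
So a = 817, b = 1006, c = 301, d = 851.
OR = (a·d)/(b·c) = (817 × 851) / (1006 × 301) = 695267 / 302806 = 2.29608

2.30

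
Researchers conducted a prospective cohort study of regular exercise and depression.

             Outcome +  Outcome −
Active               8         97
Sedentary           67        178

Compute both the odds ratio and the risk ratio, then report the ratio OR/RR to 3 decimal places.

Cells: a = 8, b = 97, c = 67, d = 178.
OR = (8·178)/(97·67) = 1424/6499 = 0.21911
Risk in exposed = 8/105 = 0.07619; risk in unexposed = 67/245 = 0.27347; RR = 0.27861
OR/RR = 0.21911 / 0.27861 = 0.78645
The outcome is not rare, so the OR lies further from 1 than the RR.

0.786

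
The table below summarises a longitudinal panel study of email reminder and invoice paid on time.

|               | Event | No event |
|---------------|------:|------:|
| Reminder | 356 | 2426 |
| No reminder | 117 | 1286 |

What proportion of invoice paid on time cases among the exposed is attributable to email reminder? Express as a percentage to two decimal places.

Cells: a = 356, b = 2426, c = 117, d = 1286.
Risk in exposed = 356/2782 = 0.12797; risk in unexposed = 117/1403 = 0.08339.
RR = 0.12797/0.08339 = 1.53449
AR% = (RR − 1)/RR × 100 = (1.53449 − 1)/1.53449 × 100 = 34.8319%

34.83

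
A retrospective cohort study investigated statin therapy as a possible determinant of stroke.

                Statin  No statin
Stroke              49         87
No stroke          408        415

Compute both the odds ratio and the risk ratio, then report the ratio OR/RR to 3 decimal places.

Reading the table with exposure as columns: a = 49 (Statin, case), b = 408 (Statin, non-case), c = 87 (No statin, case), d = 415.
OR = (49·415)/(408·87) = 20335/35496 = 0.57288
Risk in exposed = 49/457 = 0.10722; risk in unexposed = 87/502 = 0.17331; RR = 0.61868
OR/RR = 0.57288 / 0.61868 = 0.92598
The outcome is not rare, so the OR lies further from 1 than the RR.

0.926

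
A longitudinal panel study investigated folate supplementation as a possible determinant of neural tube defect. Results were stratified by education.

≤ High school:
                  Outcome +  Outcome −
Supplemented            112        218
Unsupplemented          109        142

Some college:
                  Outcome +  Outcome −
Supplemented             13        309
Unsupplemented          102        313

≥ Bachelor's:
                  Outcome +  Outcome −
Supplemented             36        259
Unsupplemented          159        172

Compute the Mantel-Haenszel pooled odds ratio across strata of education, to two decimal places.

OR_MH = Σ(aᵢdᵢ/nᵢ) / Σ(bᵢcᵢ/nᵢ), where nᵢ is the stratum total.
Stratum 1 (≤ High school): n = 581; a·d/n = 112·142/581 = 27.3735; b·c/n = 218·109/581 = 40.8985
Stratum 2 (Some college): n = 737; a·d/n = 13·313/737 = 5.5210; b·c/n = 309·102/737 = 42.7653
Stratum 3 (≥ Bachelor's): n = 626; a·d/n = 36·172/626 = 9.8914; b·c/n = 259·159/626 = 65.7843
OR_MH = (27.3735 + 5.5210 + 9.8914) / (40.8985 + 42.7653 + 65.7843) = 42.7859 / 149.4481 = 0.28629

0.29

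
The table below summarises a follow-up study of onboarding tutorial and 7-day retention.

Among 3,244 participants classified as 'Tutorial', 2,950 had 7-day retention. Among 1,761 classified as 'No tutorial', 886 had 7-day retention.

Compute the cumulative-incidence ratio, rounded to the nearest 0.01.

1.81

From the description: a = 2950, b = 294, c = 886, d = 875.
Risk in exposed = 2950/3244 = 0.90937; risk in unexposed = 886/1761 = 0.50312.
RR = 0.90937 / 0.50312 = 1.80745
The risk among the exposed is 1.81 times that among the unexposed.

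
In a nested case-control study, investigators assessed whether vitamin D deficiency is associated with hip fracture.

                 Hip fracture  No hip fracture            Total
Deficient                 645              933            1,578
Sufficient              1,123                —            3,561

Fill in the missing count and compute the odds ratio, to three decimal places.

The missing cell is in the unexposed row: 3561 − 1123 = 2438.
So a = 645, b = 933, c = 1123, d = 2438.
OR = (a·d)/(b·c) = (645 × 2438) / (933 × 1123) = 1572510 / 1047759 = 1.50083

1.501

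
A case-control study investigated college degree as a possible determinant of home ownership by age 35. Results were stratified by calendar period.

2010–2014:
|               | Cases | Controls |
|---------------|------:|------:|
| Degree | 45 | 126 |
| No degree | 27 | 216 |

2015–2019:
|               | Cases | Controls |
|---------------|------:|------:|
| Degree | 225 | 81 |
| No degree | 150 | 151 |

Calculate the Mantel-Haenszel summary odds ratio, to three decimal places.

2.814

OR_MH = Σ(aᵢdᵢ/nᵢ) / Σ(bᵢcᵢ/nᵢ), where nᵢ is the stratum total.
Stratum 1 (2010–2014): n = 414; a·d/n = 45·216/414 = 23.4783; b·c/n = 126·27/414 = 8.2174
Stratum 2 (2015–2019): n = 607; a·d/n = 225·151/607 = 55.9720; b·c/n = 81·150/607 = 20.0165
OR_MH = (23.4783 + 55.9720) / (8.2174 + 20.0165) = 79.4503 / 28.2339 = 2.81401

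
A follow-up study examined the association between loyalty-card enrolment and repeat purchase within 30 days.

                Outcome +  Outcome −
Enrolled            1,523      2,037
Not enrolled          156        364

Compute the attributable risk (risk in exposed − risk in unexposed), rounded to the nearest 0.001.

0.128

Cells: a = 1523, b = 2037, c = 156, d = 364.
Risk in exposed = 1523/3560 = 0.427809; risk in unexposed = 156/520 = 0.300000.
Risk difference = 0.427809 − 0.300000 = 0.127809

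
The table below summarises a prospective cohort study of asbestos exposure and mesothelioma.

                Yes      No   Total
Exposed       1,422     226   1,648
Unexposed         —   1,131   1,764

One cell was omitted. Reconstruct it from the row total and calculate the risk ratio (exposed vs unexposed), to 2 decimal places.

2.40

The missing cell is in the unexposed row: 1764 − 1131 = 633.
So a = 1422, b = 226, c = 633, d = 1131.
RR = [a/(a+b)] / [c/(c+d)] = (1422/1648) / (633/1764) = 0.86286/0.35884 = 2.40457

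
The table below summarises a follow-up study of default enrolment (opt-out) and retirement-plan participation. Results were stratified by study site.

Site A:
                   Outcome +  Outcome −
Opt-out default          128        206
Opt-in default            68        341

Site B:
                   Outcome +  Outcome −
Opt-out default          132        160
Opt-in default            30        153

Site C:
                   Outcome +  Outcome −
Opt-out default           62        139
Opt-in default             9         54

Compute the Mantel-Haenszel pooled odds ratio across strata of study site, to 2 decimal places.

3.38

OR_MH = Σ(aᵢdᵢ/nᵢ) / Σ(bᵢcᵢ/nᵢ), where nᵢ is the stratum total.
Stratum 1 (Site A): n = 743; a·d/n = 128·341/743 = 58.7456; b·c/n = 206·68/743 = 18.8533
Stratum 2 (Site B): n = 475; a·d/n = 132·153/475 = 42.5179; b·c/n = 160·30/475 = 10.1053
Stratum 3 (Site C): n = 264; a·d/n = 62·54/264 = 12.6818; b·c/n = 139·9/264 = 4.7386
OR_MH = (58.7456 + 42.5179 + 12.6818) / (18.8533 + 10.1053 + 4.7386) = 113.9453 / 33.6972 = 3.38145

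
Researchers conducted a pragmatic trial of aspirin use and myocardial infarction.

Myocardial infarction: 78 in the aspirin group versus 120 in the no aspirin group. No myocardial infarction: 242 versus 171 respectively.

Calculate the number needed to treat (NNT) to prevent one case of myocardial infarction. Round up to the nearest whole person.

Risk in treated group = 78/320 = 0.24375; risk in control = 120/291 = 0.41237.
Absolute risk reduction = 0.41237 − 0.24375 = 0.16862
NNT = 1 / ARR = 1 / 0.16862 = 5.930 → round up → 6

6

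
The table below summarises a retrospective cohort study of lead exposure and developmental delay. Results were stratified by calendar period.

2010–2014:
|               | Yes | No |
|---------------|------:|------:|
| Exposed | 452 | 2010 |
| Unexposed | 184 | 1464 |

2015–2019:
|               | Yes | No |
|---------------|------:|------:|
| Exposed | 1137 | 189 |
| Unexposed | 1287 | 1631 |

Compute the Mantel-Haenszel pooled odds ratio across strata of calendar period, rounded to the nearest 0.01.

4.06

OR_MH = Σ(aᵢdᵢ/nᵢ) / Σ(bᵢcᵢ/nᵢ), where nᵢ is the stratum total.
Stratum 1 (2010–2014): n = 4110; a·d/n = 452·1464/4110 = 161.0044; b·c/n = 2010·184/4110 = 89.9854
Stratum 2 (2015–2019): n = 4244; a·d/n = 1137·1631/4244 = 436.9574; b·c/n = 189·1287/4244 = 57.3146
OR_MH = (161.0044 + 436.9574) / (89.9854 + 57.3146) = 597.9617 / 147.3000 = 4.05948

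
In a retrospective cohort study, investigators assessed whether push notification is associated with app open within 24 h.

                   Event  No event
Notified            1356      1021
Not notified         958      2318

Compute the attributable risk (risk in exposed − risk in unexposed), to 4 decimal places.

0.2780

Cells: a = 1356, b = 1021, c = 958, d = 2318.
Risk in exposed = 1356/2377 = 0.570467; risk in unexposed = 958/3276 = 0.292430.
Risk difference = 0.570467 − 0.292430 = 0.278037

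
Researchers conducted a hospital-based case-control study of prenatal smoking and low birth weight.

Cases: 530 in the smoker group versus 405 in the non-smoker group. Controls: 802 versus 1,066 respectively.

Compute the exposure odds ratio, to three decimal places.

1.739

From the description: a = 530, b = 802, c = 405, d = 1066.
OR = (a·d)/(b·c) = (530 × 1066) / (802 × 405) = 564980 / 324810 = 1.73942
The odds of low birth weight are about 1.74 times as high in the smoker group.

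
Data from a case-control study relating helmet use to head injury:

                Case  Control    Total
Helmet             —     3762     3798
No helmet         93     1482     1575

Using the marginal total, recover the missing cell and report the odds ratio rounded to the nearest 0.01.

The missing cell is in the exposed row: 3798 − 3762 = 36.
So a = 36, b = 3762, c = 93, d = 1482.
OR = (a·d)/(b·c) = (36 × 1482) / (3762 × 93) = 53352 / 349866 = 0.15249

0.15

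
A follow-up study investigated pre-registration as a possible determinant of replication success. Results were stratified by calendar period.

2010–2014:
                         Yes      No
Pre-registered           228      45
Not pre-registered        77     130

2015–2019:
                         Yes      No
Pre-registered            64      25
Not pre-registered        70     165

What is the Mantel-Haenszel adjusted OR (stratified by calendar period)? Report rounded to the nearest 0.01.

7.48

OR_MH = Σ(aᵢdᵢ/nᵢ) / Σ(bᵢcᵢ/nᵢ), where nᵢ is the stratum total.
Stratum 1 (2010–2014): n = 480; a·d/n = 228·130/480 = 61.7500; b·c/n = 45·77/480 = 7.2188
Stratum 2 (2015–2019): n = 324; a·d/n = 64·165/324 = 32.5926; b·c/n = 25·70/324 = 5.4012
OR_MH = (61.7500 + 32.5926) / (7.2188 + 5.4012) = 94.3426 / 12.6200 = 7.47565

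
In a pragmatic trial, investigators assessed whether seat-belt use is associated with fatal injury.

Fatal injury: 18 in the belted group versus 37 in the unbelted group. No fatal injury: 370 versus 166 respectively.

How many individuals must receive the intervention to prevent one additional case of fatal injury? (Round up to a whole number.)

8

Risk in treated group = 18/388 = 0.04639; risk in control = 37/203 = 0.18227.
Absolute risk reduction = 0.18227 − 0.04639 = 0.13587
NNT = 1 / ARR = 1 / 0.13587 = 7.360 → round up → 8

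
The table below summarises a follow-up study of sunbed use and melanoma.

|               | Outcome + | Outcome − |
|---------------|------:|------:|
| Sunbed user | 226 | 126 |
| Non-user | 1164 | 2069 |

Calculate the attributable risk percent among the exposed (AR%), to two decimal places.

43.92

Cells: a = 226, b = 126, c = 1164, d = 2069.
Risk in exposed = 226/352 = 0.64205; risk in unexposed = 1164/3233 = 0.36004.
RR = 0.64205/0.36004 = 1.78328
AR% = (RR − 1)/RR × 100 = (1.78328 − 1)/1.78328 × 100 = 43.9234%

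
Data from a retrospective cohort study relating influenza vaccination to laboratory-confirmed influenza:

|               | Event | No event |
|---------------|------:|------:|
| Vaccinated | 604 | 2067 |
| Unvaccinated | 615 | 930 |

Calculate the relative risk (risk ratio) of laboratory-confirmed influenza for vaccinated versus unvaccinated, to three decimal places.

0.568

Cells: a = 604, b = 2067, c = 615, d = 930.
Risk in exposed = 604/2671 = 0.22613; risk in unexposed = 615/1545 = 0.39806.
RR = 0.22613 / 0.39806 = 0.56809
The risk is 43% lower among the exposed than among the unexposed.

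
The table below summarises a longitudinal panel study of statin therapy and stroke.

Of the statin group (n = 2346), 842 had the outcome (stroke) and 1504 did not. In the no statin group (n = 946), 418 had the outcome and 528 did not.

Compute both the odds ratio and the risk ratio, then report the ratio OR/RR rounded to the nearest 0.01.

0.87

From the description: a = 842, b = 1504, c = 418, d = 528.
OR = (842·528)/(1504·418) = 444576/628672 = 0.70717
Risk in exposed = 842/2346 = 0.35891; risk in unexposed = 418/946 = 0.44186; RR = 0.81227
OR/RR = 0.70717 / 0.81227 = 0.87061
The outcome is not rare, so the OR lies further from 1 than the RR.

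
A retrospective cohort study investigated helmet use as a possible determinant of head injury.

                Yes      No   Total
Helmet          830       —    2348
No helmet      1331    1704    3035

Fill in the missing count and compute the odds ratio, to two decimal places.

The missing cell is in the exposed row: 2348 − 830 = 1518.
So a = 830, b = 1518, c = 1331, d = 1704.
OR = (a·d)/(b·c) = (830 × 1704) / (1518 × 1331) = 1414320 / 2020458 = 0.70000

0.70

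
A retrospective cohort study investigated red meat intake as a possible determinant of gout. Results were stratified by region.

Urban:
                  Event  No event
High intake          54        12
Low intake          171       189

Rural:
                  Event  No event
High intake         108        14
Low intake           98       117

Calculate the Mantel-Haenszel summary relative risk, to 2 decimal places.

RR_MH = Σ(aᵢ·n₀ᵢ/nᵢ) / Σ(cᵢ·n₁ᵢ/nᵢ), with n₁ᵢ = aᵢ+bᵢ (exposed), n₀ᵢ = cᵢ+dᵢ (unexposed), nᵢ = n₁ᵢ+n₀ᵢ.
Stratum 1 (Urban): n₁ = 66, n₀ = 360, n = 426; a·n₀/n = 54·360/426 = 45.6338; c·n₁/n = 171·66/426 = 26.4930
Stratum 2 (Rural): n₁ = 122, n₀ = 215, n = 337; a·n₀/n = 108·215/337 = 68.9021; c·n₁/n = 98·122/337 = 35.4777
RR_MH = (45.6338 + 68.9021) / (26.4930 + 35.4777) = 114.5359 / 61.9707 = 1.84823

1.85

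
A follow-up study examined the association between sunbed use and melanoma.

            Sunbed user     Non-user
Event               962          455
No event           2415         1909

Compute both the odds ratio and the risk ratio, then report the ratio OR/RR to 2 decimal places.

1.13

Reading the table with exposure as columns: a = 962 (Sunbed user, case), b = 2415 (Sunbed user, non-case), c = 455 (Non-user, case), d = 1909.
OR = (962·1909)/(2415·455) = 1836458/1098825 = 1.67129
Risk in exposed = 962/3377 = 0.28487; risk in unexposed = 455/2364 = 0.19247; RR = 1.48006
OR/RR = 1.67129 / 1.48006 = 1.12920
The outcome is not rare, so the OR lies further from 1 than the RR.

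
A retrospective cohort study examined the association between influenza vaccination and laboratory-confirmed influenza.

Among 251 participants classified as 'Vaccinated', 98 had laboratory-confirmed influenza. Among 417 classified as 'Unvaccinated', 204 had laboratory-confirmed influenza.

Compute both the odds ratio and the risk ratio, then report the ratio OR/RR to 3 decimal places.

0.838

From the description: a = 98, b = 153, c = 204, d = 213.
OR = (98·213)/(153·204) = 20874/31212 = 0.66878
Risk in exposed = 98/251 = 0.39044; risk in unexposed = 204/417 = 0.48921; RR = 0.79810
OR/RR = 0.66878 / 0.79810 = 0.83796
The outcome is not rare, so the OR lies further from 1 than the RR.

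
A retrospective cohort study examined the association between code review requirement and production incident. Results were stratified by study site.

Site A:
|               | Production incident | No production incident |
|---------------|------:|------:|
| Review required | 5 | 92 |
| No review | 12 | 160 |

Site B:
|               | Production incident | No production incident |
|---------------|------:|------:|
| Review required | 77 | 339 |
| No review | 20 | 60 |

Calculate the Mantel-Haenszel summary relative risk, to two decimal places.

0.74

RR_MH = Σ(aᵢ·n₀ᵢ/nᵢ) / Σ(cᵢ·n₁ᵢ/nᵢ), with n₁ᵢ = aᵢ+bᵢ (exposed), n₀ᵢ = cᵢ+dᵢ (unexposed), nᵢ = n₁ᵢ+n₀ᵢ.
Stratum 1 (Site A): n₁ = 97, n₀ = 172, n = 269; a·n₀/n = 5·172/269 = 3.1970; c·n₁/n = 12·97/269 = 4.3271
Stratum 2 (Site B): n₁ = 416, n₀ = 80, n = 496; a·n₀/n = 77·80/496 = 12.4194; c·n₁/n = 20·416/496 = 16.7742
RR_MH = (3.1970 + 12.4194) / (4.3271 + 16.7742) = 15.6164 / 21.1013 = 0.74007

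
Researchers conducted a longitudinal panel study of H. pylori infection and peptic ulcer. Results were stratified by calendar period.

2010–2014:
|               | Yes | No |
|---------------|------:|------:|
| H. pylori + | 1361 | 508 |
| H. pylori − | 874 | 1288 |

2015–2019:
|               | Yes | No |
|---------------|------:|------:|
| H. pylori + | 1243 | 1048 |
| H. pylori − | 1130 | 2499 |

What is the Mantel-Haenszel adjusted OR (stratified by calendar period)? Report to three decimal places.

3.094

OR_MH = Σ(aᵢdᵢ/nᵢ) / Σ(bᵢcᵢ/nᵢ), where nᵢ is the stratum total.
Stratum 1 (2010–2014): n = 4031; a·d/n = 1361·1288/4031 = 434.8717; b·c/n = 508·874/4031 = 110.1444
Stratum 2 (2015–2019): n = 5920; a·d/n = 1243·2499/5920 = 524.7056; b·c/n = 1048·1130/5920 = 200.0405
OR_MH = (434.8717 + 524.7056) / (110.1444 + 200.0405) = 959.5773 / 310.1849 = 3.09357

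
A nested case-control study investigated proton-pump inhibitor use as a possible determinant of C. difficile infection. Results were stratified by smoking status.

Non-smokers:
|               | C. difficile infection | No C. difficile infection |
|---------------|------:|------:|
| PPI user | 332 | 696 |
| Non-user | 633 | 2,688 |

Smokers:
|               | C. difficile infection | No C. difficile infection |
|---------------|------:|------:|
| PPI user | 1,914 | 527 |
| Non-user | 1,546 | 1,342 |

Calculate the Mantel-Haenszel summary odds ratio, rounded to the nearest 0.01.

OR_MH = Σ(aᵢdᵢ/nᵢ) / Σ(bᵢcᵢ/nᵢ), where nᵢ is the stratum total.
Stratum 1 (Non-smokers): n = 4349; a·d/n = 332·2688/4349 = 205.2003; b·c/n = 696·633/4349 = 101.3033
Stratum 2 (Smokers): n = 5329; a·d/n = 1914·1342/5329 = 482.0019; b·c/n = 527·1546/5329 = 152.8883
OR_MH = (205.2003 + 482.0019) / (101.3033 + 152.8883) = 687.2022 / 254.1916 = 2.70348

2.70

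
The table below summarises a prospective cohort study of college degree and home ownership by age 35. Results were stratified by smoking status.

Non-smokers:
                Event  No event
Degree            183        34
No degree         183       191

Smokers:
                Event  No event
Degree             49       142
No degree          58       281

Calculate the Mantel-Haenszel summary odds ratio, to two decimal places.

3.27

OR_MH = Σ(aᵢdᵢ/nᵢ) / Σ(bᵢcᵢ/nᵢ), where nᵢ is the stratum total.
Stratum 1 (Non-smokers): n = 591; a·d/n = 183·191/591 = 59.1421; b·c/n = 34·183/591 = 10.5279
Stratum 2 (Smokers): n = 530; a·d/n = 49·281/530 = 25.9792; b·c/n = 142·58/530 = 15.5396
OR_MH = (59.1421 + 25.9792) / (10.5279 + 15.5396) = 85.1214 / 26.0675 = 3.26542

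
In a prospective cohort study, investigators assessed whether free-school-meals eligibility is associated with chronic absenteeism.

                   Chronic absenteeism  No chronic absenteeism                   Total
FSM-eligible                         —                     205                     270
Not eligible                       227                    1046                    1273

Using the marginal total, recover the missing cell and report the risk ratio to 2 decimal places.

The missing cell is in the exposed row: 270 − 205 = 65.
So a = 65, b = 205, c = 227, d = 1046.
RR = [a/(a+b)] / [c/(c+d)] = (65/270) / (227/1273) = 0.24074/0.17832 = 1.35006

1.35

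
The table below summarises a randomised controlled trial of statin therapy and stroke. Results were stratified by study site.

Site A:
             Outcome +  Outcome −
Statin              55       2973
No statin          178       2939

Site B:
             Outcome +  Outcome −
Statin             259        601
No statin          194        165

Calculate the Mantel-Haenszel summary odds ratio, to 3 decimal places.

0.338

OR_MH = Σ(aᵢdᵢ/nᵢ) / Σ(bᵢcᵢ/nᵢ), where nᵢ is the stratum total.
Stratum 1 (Site A): n = 6145; a·d/n = 55·2939/6145 = 26.3051; b·c/n = 2973·178/6145 = 86.1178
Stratum 2 (Site B): n = 1219; a·d/n = 259·165/1219 = 35.0574; b·c/n = 601·194/1219 = 95.6473
OR_MH = (26.3051 + 35.0574) / (86.1178 + 95.6473) = 61.3626 / 181.7651 = 0.33759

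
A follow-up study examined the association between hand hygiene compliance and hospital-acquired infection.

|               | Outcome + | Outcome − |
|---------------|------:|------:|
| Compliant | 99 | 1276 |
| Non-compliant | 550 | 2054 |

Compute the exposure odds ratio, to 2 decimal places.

0.29

Cells: a = 99, b = 1276, c = 550, d = 2054.
OR = (a·d)/(b·c) = (99 × 2054) / (1276 × 550) = 203346 / 701800 = 0.28975
Exposure is associated with lower odds of hospital-acquired infection (OR = 0.29 < 1).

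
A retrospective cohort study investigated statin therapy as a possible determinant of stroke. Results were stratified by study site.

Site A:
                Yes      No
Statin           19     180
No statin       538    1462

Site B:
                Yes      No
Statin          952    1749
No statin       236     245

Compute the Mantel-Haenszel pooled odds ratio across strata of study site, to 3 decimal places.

0.495

OR_MH = Σ(aᵢdᵢ/nᵢ) / Σ(bᵢcᵢ/nᵢ), where nᵢ is the stratum total.
Stratum 1 (Site A): n = 2199; a·d/n = 19·1462/2199 = 12.6321; b·c/n = 180·538/2199 = 44.0382
Stratum 2 (Site B): n = 3182; a·d/n = 952·245/3182 = 73.2998; b·c/n = 1749·236/3182 = 129.7184
OR_MH = (12.6321 + 73.2998) / (44.0382 + 129.7184) = 85.9319 / 173.7566 = 0.49455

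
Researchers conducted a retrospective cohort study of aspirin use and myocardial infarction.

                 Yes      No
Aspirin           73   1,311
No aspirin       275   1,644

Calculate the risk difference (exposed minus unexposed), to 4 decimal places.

-0.0906

Cells: a = 73, b = 1311, c = 275, d = 1644.
Risk in exposed = 73/1384 = 0.052746; risk in unexposed = 275/1919 = 0.143304.
Risk difference = 0.052746 − 0.143304 = -0.090558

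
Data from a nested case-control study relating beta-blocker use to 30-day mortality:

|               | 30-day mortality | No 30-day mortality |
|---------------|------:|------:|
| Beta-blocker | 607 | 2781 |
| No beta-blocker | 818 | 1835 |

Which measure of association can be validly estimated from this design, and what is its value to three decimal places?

0.490

Cells: a = 607, b = 2781, c = 818, d = 1835.
This is a nested case-control study: participants were sampled on outcome status, so risks in the source population cannot be estimated directly — relative risk is not valid here. The odds ratio is the appropriate measure.
OR = (a·d)/(b·c) = (607 × 1835) / (2781 × 818) = 1113845 / 2274858 = 0.48963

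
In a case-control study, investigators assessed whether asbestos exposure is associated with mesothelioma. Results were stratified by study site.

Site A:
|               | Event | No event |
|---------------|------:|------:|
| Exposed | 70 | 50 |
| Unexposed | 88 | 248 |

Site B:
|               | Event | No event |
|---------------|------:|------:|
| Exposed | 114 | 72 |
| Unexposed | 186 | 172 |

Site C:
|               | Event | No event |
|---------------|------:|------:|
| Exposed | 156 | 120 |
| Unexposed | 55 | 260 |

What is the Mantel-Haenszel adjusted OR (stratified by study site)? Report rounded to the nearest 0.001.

OR_MH = Σ(aᵢdᵢ/nᵢ) / Σ(bᵢcᵢ/nᵢ), where nᵢ is the stratum total.
Stratum 1 (Site A): n = 456; a·d/n = 70·248/456 = 38.0702; b·c/n = 50·88/456 = 9.6491
Stratum 2 (Site B): n = 544; a·d/n = 114·172/544 = 36.0441; b·c/n = 72·186/544 = 24.6176
Stratum 3 (Site C): n = 591; a·d/n = 156·260/591 = 68.6294; b·c/n = 120·55/591 = 11.1675
OR_MH = (38.0702 + 36.0441 + 68.6294) / (9.6491 + 24.6176 + 11.1675) = 142.7437 / 45.4343 = 3.14176

3.142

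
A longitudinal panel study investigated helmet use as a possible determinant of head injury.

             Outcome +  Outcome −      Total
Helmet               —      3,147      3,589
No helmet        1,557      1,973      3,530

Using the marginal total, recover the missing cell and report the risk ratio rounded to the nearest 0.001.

The missing cell is in the exposed row: 3589 − 3147 = 442.
So a = 442, b = 3147, c = 1557, d = 1973.
RR = [a/(a+b)] / [c/(c+d)] = (442/3589) / (1557/3530) = 0.12315/0.44108 = 0.27921

0.279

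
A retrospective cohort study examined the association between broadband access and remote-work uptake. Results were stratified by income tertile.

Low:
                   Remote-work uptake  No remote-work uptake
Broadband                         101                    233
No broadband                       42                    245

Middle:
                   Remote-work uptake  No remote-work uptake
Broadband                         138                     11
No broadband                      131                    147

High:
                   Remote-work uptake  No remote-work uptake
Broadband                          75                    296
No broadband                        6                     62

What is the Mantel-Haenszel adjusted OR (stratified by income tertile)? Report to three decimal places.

OR_MH = Σ(aᵢdᵢ/nᵢ) / Σ(bᵢcᵢ/nᵢ), where nᵢ is the stratum total.
Stratum 1 (Low): n = 621; a·d/n = 101·245/621 = 39.8470; b·c/n = 233·42/621 = 15.7585
Stratum 2 (Middle): n = 427; a·d/n = 138·147/427 = 47.5082; b·c/n = 11·131/427 = 3.3747
Stratum 3 (High): n = 439; a·d/n = 75·62/439 = 10.5923; b·c/n = 296·6/439 = 4.0456
OR_MH = (39.8470 + 47.5082 + 10.5923) / (15.7585 + 3.3747 + 4.0456) = 97.9475 / 23.1787 = 4.22575

4.226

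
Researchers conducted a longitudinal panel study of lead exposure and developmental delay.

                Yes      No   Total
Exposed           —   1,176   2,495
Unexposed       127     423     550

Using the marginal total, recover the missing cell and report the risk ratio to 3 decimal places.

2.289

The missing cell is in the exposed row: 2495 − 1176 = 1319.
So a = 1319, b = 1176, c = 127, d = 423.
RR = [a/(a+b)] / [c/(c+d)] = (1319/2495) / (127/550) = 0.52866/0.23091 = 2.28946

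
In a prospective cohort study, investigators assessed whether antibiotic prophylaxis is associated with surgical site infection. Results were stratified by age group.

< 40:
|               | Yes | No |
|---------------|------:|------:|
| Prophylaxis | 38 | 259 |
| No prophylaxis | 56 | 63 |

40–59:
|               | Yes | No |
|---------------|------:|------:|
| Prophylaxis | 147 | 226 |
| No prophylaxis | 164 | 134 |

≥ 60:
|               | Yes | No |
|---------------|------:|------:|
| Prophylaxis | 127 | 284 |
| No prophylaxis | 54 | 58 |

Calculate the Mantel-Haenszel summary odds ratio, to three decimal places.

0.412

OR_MH = Σ(aᵢdᵢ/nᵢ) / Σ(bᵢcᵢ/nᵢ), where nᵢ is the stratum total.
Stratum 1 (< 40): n = 416; a·d/n = 38·63/416 = 5.7548; b·c/n = 259·56/416 = 34.8654
Stratum 2 (40–59): n = 671; a·d/n = 147·134/671 = 29.3562; b·c/n = 226·164/671 = 55.2370
Stratum 3 (≥ 60): n = 523; a·d/n = 127·58/523 = 14.0841; b·c/n = 284·54/523 = 29.3231
OR_MH = (5.7548 + 29.3562 + 14.0841) / (34.8654 + 55.2370 + 29.3231) = 49.1951 / 119.4255 = 0.41193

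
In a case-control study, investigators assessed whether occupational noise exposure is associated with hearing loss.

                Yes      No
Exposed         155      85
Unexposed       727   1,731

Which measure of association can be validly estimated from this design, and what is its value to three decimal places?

4.342

Cells: a = 155, b = 85, c = 727, d = 1731.
This is a case-control study: participants were sampled on outcome status, so risks in the source population cannot be estimated directly — relative risk is not valid here. The odds ratio is the appropriate measure.
OR = (a·d)/(b·c) = (155 × 1731) / (85 × 727) = 268305 / 61795 = 4.34186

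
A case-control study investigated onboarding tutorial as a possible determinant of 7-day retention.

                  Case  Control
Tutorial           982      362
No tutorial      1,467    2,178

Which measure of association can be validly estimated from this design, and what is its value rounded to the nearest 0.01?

4.03

Cells: a = 982, b = 362, c = 1467, d = 2178.
This is a case-control study: participants were sampled on outcome status, so risks in the source population cannot be estimated directly — relative risk is not valid here. The odds ratio is the appropriate measure.
OR = (a·d)/(b·c) = (982 × 2178) / (362 × 1467) = 2138796 / 531054 = 4.02745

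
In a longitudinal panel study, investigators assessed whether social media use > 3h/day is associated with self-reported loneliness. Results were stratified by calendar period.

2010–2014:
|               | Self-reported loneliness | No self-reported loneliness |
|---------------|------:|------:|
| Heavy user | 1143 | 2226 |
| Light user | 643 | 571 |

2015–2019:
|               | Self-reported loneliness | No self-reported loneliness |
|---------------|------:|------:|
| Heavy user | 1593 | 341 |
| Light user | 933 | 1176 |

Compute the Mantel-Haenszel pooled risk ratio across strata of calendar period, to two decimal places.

1.23

RR_MH = Σ(aᵢ·n₀ᵢ/nᵢ) / Σ(cᵢ·n₁ᵢ/nᵢ), with n₁ᵢ = aᵢ+bᵢ (exposed), n₀ᵢ = cᵢ+dᵢ (unexposed), nᵢ = n₁ᵢ+n₀ᵢ.
Stratum 1 (2010–2014): n₁ = 3369, n₀ = 1214, n = 4583; a·n₀/n = 1143·1214/4583 = 302.7715; c·n₁/n = 643·3369/4583 = 472.6744
Stratum 2 (2015–2019): n₁ = 1934, n₀ = 2109, n = 4043; a·n₀/n = 1593·2109/4043 = 830.9763; c·n₁/n = 933·1934/4043 = 446.3077
RR_MH = (302.7715 + 830.9763) / (472.6744 + 446.3077) = 1133.7478 / 918.9821 = 1.23370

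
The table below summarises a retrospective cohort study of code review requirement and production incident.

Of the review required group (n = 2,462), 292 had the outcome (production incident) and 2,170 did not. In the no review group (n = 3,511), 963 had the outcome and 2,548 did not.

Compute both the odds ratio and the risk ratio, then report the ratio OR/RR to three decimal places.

0.823

From the description: a = 292, b = 2170, c = 963, d = 2548.
OR = (292·2548)/(2170·963) = 744016/2089710 = 0.35604
Risk in exposed = 292/2462 = 0.11860; risk in unexposed = 963/3511 = 0.27428; RR = 0.43241
OR/RR = 0.35604 / 0.43241 = 0.82337
The outcome is not rare, so the OR lies further from 1 than the RR.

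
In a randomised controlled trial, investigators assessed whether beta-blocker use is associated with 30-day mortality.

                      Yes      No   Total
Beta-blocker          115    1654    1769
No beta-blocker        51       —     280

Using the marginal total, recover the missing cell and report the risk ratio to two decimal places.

0.36

The missing cell is in the unexposed row: 280 − 51 = 229.
So a = 115, b = 1654, c = 51, d = 229.
RR = [a/(a+b)] / [c/(c+d)] = (115/1769) / (51/280) = 0.06501/0.18214 = 0.35691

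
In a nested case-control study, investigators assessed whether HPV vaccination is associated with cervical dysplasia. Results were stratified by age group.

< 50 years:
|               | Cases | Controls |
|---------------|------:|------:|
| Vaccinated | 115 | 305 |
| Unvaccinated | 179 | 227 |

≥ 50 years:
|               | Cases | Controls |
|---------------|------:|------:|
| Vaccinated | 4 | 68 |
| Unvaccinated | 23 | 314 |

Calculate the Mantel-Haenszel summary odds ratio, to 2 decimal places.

OR_MH = Σ(aᵢdᵢ/nᵢ) / Σ(bᵢcᵢ/nᵢ), where nᵢ is the stratum total.
Stratum 1 (< 50 years): n = 826; a·d/n = 115·227/826 = 31.6041; b·c/n = 305·179/826 = 66.0956
Stratum 2 (≥ 50 years): n = 409; a·d/n = 4·314/409 = 3.0709; b·c/n = 68·23/409 = 3.8240
OR_MH = (31.6041 + 3.0709) / (66.0956 + 3.8240) = 34.6750 / 69.9196 = 0.49593

0.50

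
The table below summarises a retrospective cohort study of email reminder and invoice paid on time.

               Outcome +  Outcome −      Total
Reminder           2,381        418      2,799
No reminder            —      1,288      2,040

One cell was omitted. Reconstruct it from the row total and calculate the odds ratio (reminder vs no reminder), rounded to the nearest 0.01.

The missing cell is in the unexposed row: 2040 − 1288 = 752.
So a = 2381, b = 418, c = 752, d = 1288.
OR = (a·d)/(b·c) = (2381 × 1288) / (418 × 752) = 3066728 / 314336 = 9.75621

9.76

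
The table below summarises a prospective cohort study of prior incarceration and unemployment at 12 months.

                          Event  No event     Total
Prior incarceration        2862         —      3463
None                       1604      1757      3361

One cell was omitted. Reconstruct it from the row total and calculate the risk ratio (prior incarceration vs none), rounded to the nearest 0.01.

The missing cell is in the exposed row: 3463 − 2862 = 601.
So a = 2862, b = 601, c = 1604, d = 1757.
RR = [a/(a+b)] / [c/(c+d)] = (2862/3463) / (1604/3361) = 0.82645/0.47724 = 1.73173

1.73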